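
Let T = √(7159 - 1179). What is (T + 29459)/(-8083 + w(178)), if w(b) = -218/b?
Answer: -2621851/719496 - 89*√1495/359748 ≈ -3.6536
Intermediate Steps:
T = 2*√1495 (T = √5980 = 2*√1495 ≈ 77.330)
(T + 29459)/(-8083 + w(178)) = (2*√1495 + 29459)/(-8083 - 218/178) = (29459 + 2*√1495)/(-8083 - 218*1/178) = (29459 + 2*√1495)/(-8083 - 109/89) = (29459 + 2*√1495)/(-719496/89) = (29459 + 2*√1495)*(-89/719496) = -2621851/719496 - 89*√1495/359748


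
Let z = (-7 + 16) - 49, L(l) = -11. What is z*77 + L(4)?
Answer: -3091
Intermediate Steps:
z = -40 (z = 9 - 49 = -40)
z*77 + L(4) = -40*77 - 11 = -3080 - 11 = -3091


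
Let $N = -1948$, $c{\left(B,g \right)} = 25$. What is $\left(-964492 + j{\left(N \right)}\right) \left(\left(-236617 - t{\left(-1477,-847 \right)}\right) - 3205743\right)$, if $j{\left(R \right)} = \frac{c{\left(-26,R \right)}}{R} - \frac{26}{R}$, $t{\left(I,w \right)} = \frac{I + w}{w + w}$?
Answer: $\frac{35571872847216195}{10714} \approx 3.3201 \cdot 10^{12}$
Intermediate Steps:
$t{\left(I,w \right)} = \frac{I + w}{2 w}$
$j{\left(R \right)} = - \frac{1}{R}$ ($j{\left(R \right)} = \frac{25}{R} - \frac{26}{R} = - \frac{1}{R}$)
$\left(-964492 + j{\left(N \right)}\right) \left(\left(-236617 - t{\left(-1477,-847 \right)}\right) - 3205743\right) = \left(-964492 - \frac{1}{-1948}\right) \left(\left(-236617 - \frac{-1477 - 847}{2 \left(-847\right)}\right) - 3205743\right) = \left(-964492 - - \frac{1}{1948}\right) \left(\left(-236617 - \frac{1}{2} \left(- \frac{1}{847}\right) \left(-2324\right)\right) - 3205743\right) = \left(-964492 + \frac{1}{1948}\right) \left(\left(-236617 - \frac{166}{121}\right) - 3205743\right) = - \frac{1878830415 \left(\left(-236617 - \frac{166}{121}\right) - 3205743\right)}{1948} = - \frac{1878830415 \left(- \frac{28630823}{121} - 3205743\right)}{1948} = \left(- \frac{1878830415}{1948}\right) \left(- \frac{416525726}{121}\right) = \frac{35571872847216195}{10714}$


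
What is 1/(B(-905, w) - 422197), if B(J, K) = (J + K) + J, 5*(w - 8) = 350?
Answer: -1/423929 ≈ -2.3589e-6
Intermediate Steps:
w = 78 (w = 8 + (⅕)*350 = 8 + 70 = 78)
B(J, K) = K + 2*J
1/(B(-905, w) - 422197) = 1/((78 + 2*(-905)) - 422197) = 1/((78 - 1810) - 422197) = 1/(-1732 - 422197) = 1/(-423929) = -1/423929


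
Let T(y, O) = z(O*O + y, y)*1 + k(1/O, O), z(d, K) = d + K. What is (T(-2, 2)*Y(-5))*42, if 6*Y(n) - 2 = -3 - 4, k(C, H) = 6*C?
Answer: -105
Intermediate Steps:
Y(n) = -5/6 (Y(n) = 1/3 + (-3 - 4)/6 = 1/3 + (1/6)*(-7) = 1/3 - 7/6 = -5/6)
z(d, K) = K + d
T(y, O) = O**2 + 2*y + 6/O (T(y, O) = (y + (O*O + y))*1 + 6/O = (y + (O**2 + y))*1 + 6/O = (y + (y + O**2))*1 + 6/O = (O**2 + 2*y)*1 + 6/O = (O**2 + 2*y) + 6/O = O**2 + 2*y + 6/O)
(T(-2, 2)*Y(-5))*42 = ((2**2 + 2*(-2) + 6/2)*(-5/6))*42 = ((4 - 4 + 6*(1/2))*(-5/6))*42 = ((4 - 4 + 3)*(-5/6))*42 = (3*(-5/6))*42 = -5/2*42 = -105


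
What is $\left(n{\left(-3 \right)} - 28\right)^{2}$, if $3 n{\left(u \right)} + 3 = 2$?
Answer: $\frac{7225}{9} \approx 802.78$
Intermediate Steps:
$n{\left(u \right)} = - \frac{1}{3}$ ($n{\left(u \right)} = -1 + \frac{1}{3} \cdot 2 = -1 + \frac{2}{3} = - \frac{1}{3}$)
$\left(n{\left(-3 \right)} - 28\right)^{2} = \left(- \frac{1}{3} - 28\right)^{2} = \left(- \frac{85}{3}\right)^{2} = \frac{7225}{9}$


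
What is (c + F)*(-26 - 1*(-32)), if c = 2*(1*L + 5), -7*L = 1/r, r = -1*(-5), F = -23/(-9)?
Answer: 7874/105 ≈ 74.990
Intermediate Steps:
F = 23/9 (F = -23*(-⅑) = 23/9 ≈ 2.5556)
r = 5
L = -1/35 (L = -⅐/5 = -⅐*⅕ = -1/35 ≈ -0.028571)
c = 348/35 (c = 2*(1*(-1/35) + 5) = 2*(-1/35 + 5) = 2*(174/35) = 348/35 ≈ 9.9429)
(c + F)*(-26 - 1*(-32)) = (348/35 + 23/9)*(-26 - 1*(-32)) = 3937*(-26 + 32)/315 = (3937/315)*6 = 7874/105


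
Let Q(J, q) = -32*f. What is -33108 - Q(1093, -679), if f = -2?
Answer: -33172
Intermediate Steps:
Q(J, q) = 64 (Q(J, q) = -32*(-2) = 64)
-33108 - Q(1093, -679) = -33108 - 1*64 = -33108 - 64 = -33172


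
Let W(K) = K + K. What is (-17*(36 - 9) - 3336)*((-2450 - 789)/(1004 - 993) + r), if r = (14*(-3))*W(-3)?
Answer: 161115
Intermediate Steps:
W(K) = 2*K
r = 252 (r = (14*(-3))*(2*(-3)) = -42*(-6) = 252)
(-17*(36 - 9) - 3336)*((-2450 - 789)/(1004 - 993) + r) = (-17*(36 - 9) - 3336)*((-2450 - 789)/(1004 - 993) + 252) = (-17*27 - 3336)*(-3239/11 + 252) = (-459 - 3336)*(-3239*1/11 + 252) = -3795*(-3239/11 + 252) = -3795*(-467/11) = 161115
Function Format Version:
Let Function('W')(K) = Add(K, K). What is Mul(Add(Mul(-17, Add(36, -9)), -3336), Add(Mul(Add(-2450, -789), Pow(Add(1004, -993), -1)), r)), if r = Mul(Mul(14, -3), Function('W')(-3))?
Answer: 161115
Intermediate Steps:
Function('W')(K) = Mul(2, K)
r = 252 (r = Mul(Mul(14, -3), Mul(2, -3)) = Mul(-42, -6) = 252)
Mul(Add(Mul(-17, Add(36, -9)), -3336), Add(Mul(Add(-2450, -789), Pow(Add(1004, -993), -1)), r)) = Mul(Add(Mul(-17, Add(36, -9)), -3336), Add(Mul(Add(-2450, -789), Pow(Add(1004, -993), -1)), 252)) = Mul(Add(Mul(-17, 27), -3336), Add(Mul(-3239, Pow(11, -1)), 252)) = Mul(Add(-459, -3336), Add(Mul(-3239, Rational(1, 11)), 252)) = Mul(-3795, Add(Rational(-3239, 11), 252)) = Mul(-3795, Rational(-467, 11)) = 161115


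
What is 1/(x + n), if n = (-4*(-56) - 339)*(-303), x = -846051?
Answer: -1/811206 ≈ -1.2327e-6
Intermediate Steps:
n = 34845 (n = (224 - 339)*(-303) = -115*(-303) = 34845)
1/(x + n) = 1/(-846051 + 34845) = 1/(-811206) = -1/811206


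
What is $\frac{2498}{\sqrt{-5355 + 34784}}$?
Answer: $\frac{2498 \sqrt{29429}}{29429} \approx 14.561$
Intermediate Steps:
$\frac{2498}{\sqrt{-5355 + 34784}} = \frac{2498}{\sqrt{29429}} = 2498 \frac{\sqrt{29429}}{29429} = \frac{2498 \sqrt{29429}}{29429}$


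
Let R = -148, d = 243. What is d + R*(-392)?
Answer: 58259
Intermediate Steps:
d + R*(-392) = 243 - 148*(-392) = 243 + 58016 = 58259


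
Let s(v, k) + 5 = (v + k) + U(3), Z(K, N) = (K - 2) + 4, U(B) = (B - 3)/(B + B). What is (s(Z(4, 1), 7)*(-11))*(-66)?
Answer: 5808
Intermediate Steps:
U(B) = (-3 + B)/(2*B) (U(B) = (-3 + B)/((2*B)) = (-3 + B)*(1/(2*B)) = (-3 + B)/(2*B))
Z(K, N) = 2 + K (Z(K, N) = (-2 + K) + 4 = 2 + K)
s(v, k) = -5 + k + v (s(v, k) = -5 + ((v + k) + (1/2)*(-3 + 3)/3) = -5 + ((k + v) + (1/2)*(1/3)*0) = -5 + ((k + v) + 0) = -5 + (k + v) = -5 + k + v)
(s(Z(4, 1), 7)*(-11))*(-66) = ((-5 + 7 + (2 + 4))*(-11))*(-66) = ((-5 + 7 + 6)*(-11))*(-66) = (8*(-11))*(-66) = -88*(-66) = 5808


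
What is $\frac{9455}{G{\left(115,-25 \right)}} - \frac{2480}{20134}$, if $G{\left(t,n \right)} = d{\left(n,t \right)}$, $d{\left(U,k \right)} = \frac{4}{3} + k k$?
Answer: $\frac{236348495}{399448493} \approx 0.59169$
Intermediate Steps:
$d{\left(U,k \right)} = \frac{4}{3} + k^{2}$ ($d{\left(U,k \right)} = 4 \cdot \frac{1}{3} + k^{2} = \frac{4}{3} + k^{2}$)
$G{\left(t,n \right)} = \frac{4}{3} + t^{2}$
$\frac{9455}{G{\left(115,-25 \right)}} - \frac{2480}{20134} = \frac{9455}{\frac{4}{3} + 115^{2}} - \frac{2480}{20134} = \frac{9455}{\frac{4}{3} + 13225} - \frac{1240}{10067} = \frac{9455}{\frac{39679}{3}} - \frac{1240}{10067} = 9455 \cdot \frac{3}{39679} - \frac{1240}{10067} = \frac{28365}{39679} - \frac{1240}{10067} = \frac{236348495}{399448493}$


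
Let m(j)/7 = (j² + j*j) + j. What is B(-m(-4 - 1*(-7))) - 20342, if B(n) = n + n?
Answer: -20636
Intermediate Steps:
m(j) = 7*j + 14*j² (m(j) = 7*((j² + j*j) + j) = 7*((j² + j²) + j) = 7*(2*j² + j) = 7*(j + 2*j²) = 7*j + 14*j²)
B(n) = 2*n
B(-m(-4 - 1*(-7))) - 20342 = 2*(-7*(-4 - 1*(-7))*(1 + 2*(-4 - 1*(-7)))) - 20342 = 2*(-7*(-4 + 7)*(1 + 2*(-4 + 7))) - 20342 = 2*(-7*3*(1 + 2*3)) - 20342 = 2*(-7*3*(1 + 6)) - 20342 = 2*(-7*3*7) - 20342 = 2*(-1*147) - 20342 = 2*(-147) - 20342 = -294 - 20342 = -20636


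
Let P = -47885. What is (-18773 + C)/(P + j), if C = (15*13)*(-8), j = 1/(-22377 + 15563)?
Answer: 138549062/326288391 ≈ 0.42462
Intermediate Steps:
j = -1/6814 (j = 1/(-6814) = -1/6814 ≈ -0.00014676)
C = -1560 (C = 195*(-8) = -1560)
(-18773 + C)/(P + j) = (-18773 - 1560)/(-47885 - 1/6814) = -20333/(-326288391/6814) = -20333*(-6814/326288391) = 138549062/326288391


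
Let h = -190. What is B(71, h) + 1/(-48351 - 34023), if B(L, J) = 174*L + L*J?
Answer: -93576865/82374 ≈ -1136.0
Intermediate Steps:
B(L, J) = 174*L + J*L
B(71, h) + 1/(-48351 - 34023) = 71*(174 - 190) + 1/(-48351 - 34023) = 71*(-16) + 1/(-82374) = -1136 - 1/82374 = -93576865/82374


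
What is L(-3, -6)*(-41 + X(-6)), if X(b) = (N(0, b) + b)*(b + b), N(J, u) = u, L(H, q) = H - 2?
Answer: -515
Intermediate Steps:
L(H, q) = -2 + H
X(b) = 4*b² (X(b) = (b + b)*(b + b) = (2*b)*(2*b) = 4*b²)
L(-3, -6)*(-41 + X(-6)) = (-2 - 3)*(-41 + 4*(-6)²) = -5*(-41 + 4*36) = -5*(-41 + 144) = -5*103 = -515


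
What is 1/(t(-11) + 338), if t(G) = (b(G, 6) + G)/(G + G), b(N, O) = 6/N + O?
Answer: 242/81857 ≈ 0.0029564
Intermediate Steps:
b(N, O) = O + 6/N
t(G) = (6 + G + 6/G)/(2*G) (t(G) = ((6 + 6/G) + G)/(G + G) = (6 + G + 6/G)/((2*G)) = (6 + G + 6/G)*(1/(2*G)) = (6 + G + 6/G)/(2*G))
1/(t(-11) + 338) = 1/((½ + 3/(-11) + 3/(-11)²) + 338) = 1/((½ + 3*(-1/11) + 3*(1/121)) + 338) = 1/((½ - 3/11 + 3/121) + 338) = 1/(61/242 + 338) = 1/(81857/242) = 242/81857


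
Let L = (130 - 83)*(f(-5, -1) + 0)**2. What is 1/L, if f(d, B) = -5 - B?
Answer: 1/752 ≈ 0.0013298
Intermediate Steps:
L = 752 (L = (130 - 83)*((-5 - 1*(-1)) + 0)**2 = 47*((-5 + 1) + 0)**2 = 47*(-4 + 0)**2 = 47*(-4)**2 = 47*16 = 752)
1/L = 1/752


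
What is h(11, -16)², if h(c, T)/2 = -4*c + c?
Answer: 4356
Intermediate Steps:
h(c, T) = -6*c (h(c, T) = 2*(-4*c + c) = 2*(-3*c) = -6*c)
h(11, -16)² = (-6*11)² = (-66)² = 4356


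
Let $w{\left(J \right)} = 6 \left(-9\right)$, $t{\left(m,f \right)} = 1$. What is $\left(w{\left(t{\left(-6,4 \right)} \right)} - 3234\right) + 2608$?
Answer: $-680$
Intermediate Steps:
$w{\left(J \right)} = -54$
$\left(w{\left(t{\left(-6,4 \right)} \right)} - 3234\right) + 2608 = \left(-54 - 3234\right) + 2608 = -3288 + 2608 = -680$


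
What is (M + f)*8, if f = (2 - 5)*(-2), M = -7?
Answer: -8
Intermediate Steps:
f = 6 (f = -3*(-2) = 6)
(M + f)*8 = (-7 + 6)*8 = -1*8 = -8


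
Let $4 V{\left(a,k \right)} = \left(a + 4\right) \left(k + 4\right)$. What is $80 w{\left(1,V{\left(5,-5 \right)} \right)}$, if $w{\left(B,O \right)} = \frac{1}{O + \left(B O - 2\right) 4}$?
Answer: $- \frac{320}{77} \approx -4.1558$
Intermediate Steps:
$V{\left(a,k \right)} = \frac{\left(4 + a\right) \left(4 + k\right)}{4}$ ($V{\left(a,k \right)} = \frac{\left(a + 4\right) \left(k + 4\right)}{4} = \frac{\left(4 + a\right) \left(4 + k\right)}{4}$)
$w{\left(B,O \right)} = \frac{1}{-8 + O + 4 B O}$ ($w{\left(B,O \right)} = \frac{1}{O + \left(-2 + B O\right) 4} = \frac{1}{O + \left(-8 + 4 B O\right)} = \frac{1}{-8 + O + 4 B O}$)
$80 w{\left(1,V{\left(5,-5 \right)} \right)} = \frac{80}{-8 + \left(4 + 5 - 5 + \frac{1}{4} \cdot 5 \left(-5\right)\right) + 4 \cdot 1 \left(4 + 5 - 5 + \frac{1}{4} \cdot 5 \left(-5\right)\right)} = \frac{80}{-8 + \left(4 + 5 - 5 - \frac{25}{4}\right) + 4 \cdot 1 \left(4 + 5 - 5 - \frac{25}{4}\right)} = \frac{80}{-8 - \frac{9}{4} + 4 \cdot 1 \left(- \frac{9}{4}\right)} = \frac{80}{-8 - \frac{9}{4} - 9} = \frac{80}{- \frac{77}{4}} = 80 \left(- \frac{4}{77}\right) = - \frac{320}{77}$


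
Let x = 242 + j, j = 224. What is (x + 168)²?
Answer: 401956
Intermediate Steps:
x = 466 (x = 242 + 224 = 466)
(x + 168)² = (466 + 168)² = 634² = 401956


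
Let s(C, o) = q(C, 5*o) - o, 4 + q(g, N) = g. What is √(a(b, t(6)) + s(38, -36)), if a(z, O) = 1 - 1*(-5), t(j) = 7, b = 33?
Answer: 2*√19 ≈ 8.7178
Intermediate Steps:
q(g, N) = -4 + g
a(z, O) = 6 (a(z, O) = 1 + 5 = 6)
s(C, o) = -4 + C - o (s(C, o) = (-4 + C) - o = -4 + C - o)
√(a(b, t(6)) + s(38, -36)) = √(6 + (-4 + 38 - 1*(-36))) = √(6 + (-4 + 38 + 36)) = √(6 + 70) = √76 = 2*√19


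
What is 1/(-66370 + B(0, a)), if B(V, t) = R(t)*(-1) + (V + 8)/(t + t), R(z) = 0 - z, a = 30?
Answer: -15/995098 ≈ -1.5074e-5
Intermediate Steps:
R(z) = -z
B(V, t) = t + (8 + V)/(2*t) (B(V, t) = -t*(-1) + (V + 8)/(t + t) = t + (8 + V)/((2*t)) = t + (8 + V)*(1/(2*t)) = t + (8 + V)/(2*t))
1/(-66370 + B(0, a)) = 1/(-66370 + (4 + 30² + (½)*0)/30) = 1/(-66370 + (4 + 900 + 0)/30) = 1/(-66370 + (1/30)*904) = 1/(-66370 + 452/15) = 1/(-995098/15) = -15/995098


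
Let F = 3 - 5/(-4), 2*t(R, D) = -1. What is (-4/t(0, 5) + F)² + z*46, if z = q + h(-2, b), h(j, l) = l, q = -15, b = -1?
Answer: -9375/16 ≈ -585.94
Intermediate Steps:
t(R, D) = -½ (t(R, D) = (½)*(-1) = -½)
F = 17/4 (F = 3 - 5*(-1)/4 = 3 - 1*(-5/4) = 3 + 5/4 = 17/4 ≈ 4.2500)
z = -16 (z = -15 - 1 = -16)
(-4/t(0, 5) + F)² + z*46 = (-4/(-½) + 17/4)² - 16*46 = (-4*(-2) + 17/4)² - 736 = (8 + 17/4)² - 736 = (49/4)² - 736 = 2401/16 - 736 = -9375/16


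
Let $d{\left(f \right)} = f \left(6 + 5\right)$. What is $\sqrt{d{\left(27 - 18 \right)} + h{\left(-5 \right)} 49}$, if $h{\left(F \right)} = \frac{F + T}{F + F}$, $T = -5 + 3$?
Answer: $\frac{\sqrt{13330}}{10} \approx 11.546$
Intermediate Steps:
$T = -2$
$h{\left(F \right)} = \frac{-2 + F}{2 F}$ ($h{\left(F \right)} = \frac{F - 2}{F + F} = \frac{-2 + F}{2 F}$)
$d{\left(f \right)} = 11 f$ ($d{\left(f \right)} = f 11 = 11 f$)
$\sqrt{d{\left(27 - 18 \right)} + h{\left(-5 \right)} 49} = \sqrt{11 \left(27 - 18\right) + \frac{-2 - 5}{2 \left(-5\right)} 49} = \sqrt{11 \left(27 - 18\right) + \frac{1}{2} \left(- \frac{1}{5}\right) \left(-7\right) 49} = \sqrt{11 \left(27 - 18\right) + \frac{7}{10} \cdot 49} = \sqrt{11 \cdot 9 + \frac{343}{10}} = \sqrt{99 + \frac{343}{10}} = \sqrt{\frac{1333}{10}} = \frac{\sqrt{13330}}{10}$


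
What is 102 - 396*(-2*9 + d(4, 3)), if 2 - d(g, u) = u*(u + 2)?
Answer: 12378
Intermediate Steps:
d(g, u) = 2 - u*(2 + u) (d(g, u) = 2 - u*(u + 2) = 2 - u*(2 + u))
102 - 396*(-2*9 + d(4, 3)) = 102 - 396*(-2*9 + (2 - 1*3² - 2*3)) = 102 - 396*(-18 + (2 - 1*9 - 6)) = 102 - 396*(-18 + (2 - 9 - 6)) = 102 - 396*(-18 - 13) = 102 - 396*(-31) = 102 + 12276 = 12378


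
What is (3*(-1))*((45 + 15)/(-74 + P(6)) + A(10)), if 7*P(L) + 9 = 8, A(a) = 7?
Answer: -3213/173 ≈ -18.572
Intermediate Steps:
P(L) = -⅐ (P(L) = -9/7 + (⅐)*8 = -9/7 + 8/7 = -⅐)
(3*(-1))*((45 + 15)/(-74 + P(6)) + A(10)) = (3*(-1))*((45 + 15)/(-74 - ⅐) + 7) = -3*(60/(-519/7) + 7) = -3*(60*(-7/519) + 7) = -3*(-140/173 + 7) = -3*1071/173 = -3213/173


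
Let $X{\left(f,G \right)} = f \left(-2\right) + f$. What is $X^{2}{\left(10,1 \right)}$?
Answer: $100$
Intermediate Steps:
$X{\left(f,G \right)} = - f$ ($X{\left(f,G \right)} = - 2 f + f = - f$)
$X^{2}{\left(10,1 \right)} = \left(\left(-1\right) 10\right)^{2} = \left(-10\right)^{2} = 100$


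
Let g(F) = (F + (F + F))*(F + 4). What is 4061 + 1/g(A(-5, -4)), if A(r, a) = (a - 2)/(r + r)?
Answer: 840652/207 ≈ 4061.1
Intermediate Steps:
A(r, a) = (-2 + a)/(2*r) (A(r, a) = (-2 + a)/((2*r)) = (-2 + a)*(1/(2*r)) = (-2 + a)/(2*r))
g(F) = 3*F*(4 + F) (g(F) = (F + 2*F)*(4 + F) = (3*F)*(4 + F) = 3*F*(4 + F))
4061 + 1/g(A(-5, -4)) = 4061 + 1/(3*((1/2)*(-2 - 4)/(-5))*(4 + (1/2)*(-2 - 4)/(-5))) = 4061 + 1/(3*((1/2)*(-1/5)*(-6))*(4 + (1/2)*(-1/5)*(-6))) = 4061 + 1/(3*(3/5)*(4 + 3/5)) = 4061 + 1/(3*(3/5)*(23/5)) = 4061 + 1/(207/25) = 4061 + 25/207 = 840652/207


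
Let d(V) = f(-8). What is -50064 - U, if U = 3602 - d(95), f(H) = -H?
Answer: -53658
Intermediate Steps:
d(V) = 8 (d(V) = -1*(-8) = 8)
U = 3594 (U = 3602 - 1*8 = 3602 - 8 = 3594)
-50064 - U = -50064 - 1*3594 = -50064 - 3594 = -53658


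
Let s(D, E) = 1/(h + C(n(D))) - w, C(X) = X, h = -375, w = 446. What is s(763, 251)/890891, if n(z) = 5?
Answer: -165021/329629670 ≈ -0.00050062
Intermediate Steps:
s(D, E) = -165021/370 (s(D, E) = 1/(-375 + 5) - 1*446 = 1/(-370) - 446 = -1/370 - 446 = -165021/370)
s(763, 251)/890891 = -165021/370/890891 = -165021/370*1/890891 = -165021/329629670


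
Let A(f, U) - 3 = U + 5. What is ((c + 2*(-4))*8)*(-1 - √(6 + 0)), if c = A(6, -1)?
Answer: 8 + 8*√6 ≈ 27.596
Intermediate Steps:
A(f, U) = 8 + U (A(f, U) = 3 + (U + 5) = 3 + (5 + U) = 8 + U)
c = 7 (c = 8 - 1 = 7)
((c + 2*(-4))*8)*(-1 - √(6 + 0)) = ((7 + 2*(-4))*8)*(-1 - √(6 + 0)) = ((7 - 8)*8)*(-1 - √6) = (-1*8)*(-1 - √6) = -8*(-1 - √6) = 8 + 8*√6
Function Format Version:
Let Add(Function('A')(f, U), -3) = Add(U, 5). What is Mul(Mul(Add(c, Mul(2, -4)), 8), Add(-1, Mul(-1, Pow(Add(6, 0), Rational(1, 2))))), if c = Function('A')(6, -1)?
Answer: Add(8, Mul(8, Pow(6, Rational(1, 2)))) ≈ 27.596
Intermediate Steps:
Function('A')(f, U) = Add(8, U) (Function('A')(f, U) = Add(3, Add(U, 5)) = Add(3, Add(5, U)) = Add(8, U))
c = 7 (c = Add(8, -1) = 7)
Mul(Mul(Add(c, Mul(2, -4)), 8), Add(-1, Mul(-1, Pow(Add(6, 0), Rational(1, 2))))) = Mul(Mul(Add(7, Mul(2, -4)), 8), Add(-1, Mul(-1, Pow(Add(6, 0), Rational(1, 2))))) = Mul(Mul(Add(7, -8), 8), Add(-1, Mul(-1, Pow(6, Rational(1, 2))))) = Mul(Mul(-1, 8), Add(-1, Mul(-1, Pow(6, Rational(1, 2))))) = Mul(-8, Add(-1, Mul(-1, Pow(6, Rational(1, 2))))) = Add(8, Mul(8, Pow(6, Rational(1, 2))))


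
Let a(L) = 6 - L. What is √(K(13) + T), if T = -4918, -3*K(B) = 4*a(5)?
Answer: I*√44274/3 ≈ 70.138*I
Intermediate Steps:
K(B) = -4/3 (K(B) = -4*(6 - 1*5)/3 = -4*(6 - 5)/3 = -4/3)
√(K(13) + T) = √(-4/3 - 4918) = √(-14758/3) = I*√44274/3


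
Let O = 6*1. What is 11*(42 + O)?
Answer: 528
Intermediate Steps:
O = 6
11*(42 + O) = 11*(42 + 6) = 11*48 = 528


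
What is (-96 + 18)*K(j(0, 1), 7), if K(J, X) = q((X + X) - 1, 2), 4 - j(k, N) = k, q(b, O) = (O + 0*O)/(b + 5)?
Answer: -26/3 ≈ -8.6667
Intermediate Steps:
q(b, O) = O/(5 + b) (q(b, O) = (O + 0)/(5 + b) = O/(5 + b))
j(k, N) = 4 - k
K(J, X) = 2/(4 + 2*X) (K(J, X) = 2/(5 + ((X + X) - 1)) = 2/(5 + (2*X - 1)) = 2/(5 + (-1 + 2*X)) = 2/(4 + 2*X))
(-96 + 18)*K(j(0, 1), 7) = (-96 + 18)/(2 + 7) = -78/9 = -78*⅑ = -26/3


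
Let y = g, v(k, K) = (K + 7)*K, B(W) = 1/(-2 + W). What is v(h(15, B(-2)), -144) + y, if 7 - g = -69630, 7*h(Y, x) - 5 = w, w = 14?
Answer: 89365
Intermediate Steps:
h(Y, x) = 19/7 (h(Y, x) = 5/7 + (1/7)*14 = 5/7 + 2 = 19/7)
g = 69637 (g = 7 - 1*(-69630) = 7 + 69630 = 69637)
v(k, K) = K*(7 + K) (v(k, K) = (7 + K)*K = K*(7 + K))
y = 69637
v(h(15, B(-2)), -144) + y = -144*(7 - 144) + 69637 = -144*(-137) + 69637 = 19728 + 69637 = 89365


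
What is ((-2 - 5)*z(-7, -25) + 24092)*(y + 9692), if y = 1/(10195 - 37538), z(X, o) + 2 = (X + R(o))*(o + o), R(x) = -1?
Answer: 5646268011630/27343 ≈ 2.0650e+8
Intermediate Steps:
z(X, o) = -2 + 2*o*(-1 + X) (z(X, o) = -2 + (X - 1)*(o + o) = -2 + (-1 + X)*(2*o) = -2 + 2*o*(-1 + X))
y = -1/27343 (y = 1/(-27343) = -1/27343 ≈ -3.6572e-5)
((-2 - 5)*z(-7, -25) + 24092)*(y + 9692) = ((-2 - 5)*(-2 - 2*(-25) + 2*(-7)*(-25)) + 24092)*(-1/27343 + 9692) = (-7*(-2 + 50 + 350) + 24092)*(265008355/27343) = (-7*398 + 24092)*(265008355/27343) = (-2786 + 24092)*(265008355/27343) = 21306*(265008355/27343) = 5646268011630/27343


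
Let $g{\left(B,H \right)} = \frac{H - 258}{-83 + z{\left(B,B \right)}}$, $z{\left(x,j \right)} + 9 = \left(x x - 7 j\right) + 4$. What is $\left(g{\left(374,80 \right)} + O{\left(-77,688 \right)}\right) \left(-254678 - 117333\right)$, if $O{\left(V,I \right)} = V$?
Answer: $\frac{1964639940474}{68585} \approx 2.8645 \cdot 10^{7}$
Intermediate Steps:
$z{\left(x,j \right)} = -5 + x^{2} - 7 j$ ($z{\left(x,j \right)} = -9 - \left(-4 + 7 j - x x\right) = -9 - \left(-4 - x^{2} + 7 j\right) = -9 + \left(4 + x^{2} - 7 j\right) = -5 + x^{2} - 7 j$)
$g{\left(B,H \right)} = \frac{-258 + H}{-88 + B^{2} - 7 B}$ ($g{\left(B,H \right)} = \frac{H - 258}{-83 - \left(5 - B^{2} + 7 B\right)} = \frac{-258 + H}{-88 + B^{2} - 7 B}$)
$\left(g{\left(374,80 \right)} + O{\left(-77,688 \right)}\right) \left(-254678 - 117333\right) = \left(\frac{258 - 80}{88 - 374^{2} + 7 \cdot 374} - 77\right) \left(-254678 - 117333\right) = \left(\frac{258 - 80}{88 - 139876 + 2618} - 77\right) \left(-372011\right) = \left(\frac{1}{88 - 139876 + 2618} \cdot 178 - 77\right) \left(-372011\right) = \left(\frac{1}{-137170} \cdot 178 - 77\right) \left(-372011\right) = \left(\left(- \frac{1}{137170}\right) 178 - 77\right) \left(-372011\right) = \left(- \frac{89}{68585} - 77\right) \left(-372011\right) = \left(- \frac{5281134}{68585}\right) \left(-372011\right) = \frac{1964639940474}{68585}$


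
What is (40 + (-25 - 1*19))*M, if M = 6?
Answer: -24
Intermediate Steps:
(40 + (-25 - 1*19))*M = (40 + (-25 - 1*19))*6 = (40 + (-25 - 19))*6 = (40 - 44)*6 = -4*6 = -24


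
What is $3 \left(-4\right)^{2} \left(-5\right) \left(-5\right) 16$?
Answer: $19200$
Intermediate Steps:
$3 \left(-4\right)^{2} \left(-5\right) \left(-5\right) 16 = 3 \cdot 16 \left(-5\right) \left(-5\right) 16 = 48 \left(-5\right) \left(-5\right) 16 = \left(-240\right) \left(-5\right) 16 = 1200 \cdot 16 = 19200$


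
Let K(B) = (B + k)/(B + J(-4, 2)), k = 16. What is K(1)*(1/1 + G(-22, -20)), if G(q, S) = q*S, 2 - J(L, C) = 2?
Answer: 7497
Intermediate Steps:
J(L, C) = 0 (J(L, C) = 2 - 1*2 = 2 - 2 = 0)
K(B) = (16 + B)/B (K(B) = (B + 16)/(B + 0) = (16 + B)/B)
G(q, S) = S*q
K(1)*(1/1 + G(-22, -20)) = ((16 + 1)/1)*(1/1 - 20*(-22)) = (1*17)*(1 + 440) = 17*441 = 7497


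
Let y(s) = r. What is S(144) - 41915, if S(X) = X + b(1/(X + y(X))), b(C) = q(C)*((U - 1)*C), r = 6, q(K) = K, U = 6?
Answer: -187969499/4500 ≈ -41771.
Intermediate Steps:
y(s) = 6
b(C) = 5*C**2 (b(C) = C*((6 - 1)*C) = C*(5*C) = 5*C**2)
S(X) = X + 5/(6 + X)**2 (S(X) = X + 5*(1/(X + 6))**2 = X + 5*(1/(6 + X))**2 = X + 5/(6 + X)**2)
S(144) - 41915 = (144 + 5/(6 + 144)**2) - 41915 = (144 + 5/150**2) - 41915 = (144 + 5*(1/22500)) - 41915 = (144 + 1/4500) - 41915 = 648001/4500 - 41915 = -187969499/4500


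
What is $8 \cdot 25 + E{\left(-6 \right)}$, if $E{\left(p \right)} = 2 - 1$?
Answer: $201$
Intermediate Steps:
$E{\left(p \right)} = 1$ ($E{\left(p \right)} = 2 - 1 = 1$)
$8 \cdot 25 + E{\left(-6 \right)} = 8 \cdot 25 + 1 = 200 + 1 = 201$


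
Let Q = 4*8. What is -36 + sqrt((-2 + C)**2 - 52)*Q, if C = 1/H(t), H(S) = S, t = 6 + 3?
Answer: -36 + 32*I*sqrt(3923)/9 ≈ -36.0 + 222.7*I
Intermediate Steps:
t = 9
C = 1/9 ≈ 0.11111
Q = 32
-36 + sqrt((-2 + C)**2 - 52)*Q = -36 + sqrt((-2 + 1/9)**2 - 52)*32 = -36 + sqrt((-17/9)**2 - 52)*32 = -36 + sqrt(289/81 - 52)*32 = -36 + sqrt(-3923/81)*32 = -36 + (I*sqrt(3923)/9)*32 = -36 + 32*I*sqrt(3923)/9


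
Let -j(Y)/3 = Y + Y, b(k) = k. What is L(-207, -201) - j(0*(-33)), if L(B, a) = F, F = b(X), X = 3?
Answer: 3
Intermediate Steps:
F = 3
L(B, a) = 3
j(Y) = -6*Y (j(Y) = -3*(Y + Y) = -6*Y)
L(-207, -201) - j(0*(-33)) = 3 - (-6)*0*(-33) = 3 - (-6)*0 = 3 - 1*0 = 3 + 0 = 3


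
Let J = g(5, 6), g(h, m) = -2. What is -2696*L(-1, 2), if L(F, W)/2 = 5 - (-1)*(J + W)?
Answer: -26960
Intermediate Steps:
J = -2
L(F, W) = 6 + 2*W (L(F, W) = 2*(5 - (-1)*(-2 + W)) = 2*(5 - (2 - W)) = 2*(5 + (-2 + W)) = 2*(3 + W) = 6 + 2*W)
-2696*L(-1, 2) = -2696*(6 + 2*2) = -2696*(6 + 4) = -2696*10 = -26960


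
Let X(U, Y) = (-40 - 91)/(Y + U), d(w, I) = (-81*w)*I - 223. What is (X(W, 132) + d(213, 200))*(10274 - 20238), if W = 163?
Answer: 10143281415024/295 ≈ 3.4384e+10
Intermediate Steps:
d(w, I) = -223 - 81*I*w (d(w, I) = -81*I*w - 223 = -223 - 81*I*w)
X(U, Y) = -131/(U + Y)
(X(W, 132) + d(213, 200))*(10274 - 20238) = (-131/(163 + 132) + (-223 - 81*200*213))*(10274 - 20238) = (-131/295 + (-223 - 3450600))*(-9964) = (-131*1/295 - 3450823)*(-9964) = (-131/295 - 3450823)*(-9964) = -1017992916/295*(-9964) = 10143281415024/295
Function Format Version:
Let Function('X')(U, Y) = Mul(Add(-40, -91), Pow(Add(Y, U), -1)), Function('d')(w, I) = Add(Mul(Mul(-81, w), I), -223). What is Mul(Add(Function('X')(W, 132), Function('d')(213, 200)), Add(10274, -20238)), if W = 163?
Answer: Rational(10143281415024, 295) ≈ 3.4384e+10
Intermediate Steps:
Function('d')(w, I) = Add(-223, Mul(-81, I, w)) (Function('d')(w, I) = Add(Mul(-81, I, w), -223) = Add(-223, Mul(-81, I, w)))
Function('X')(U, Y) = Mul(-131, Pow(Add(U, Y), -1))
Mul(Add(Function('X')(W, 132), Function('d')(213, 200)), Add(10274, -20238)) = Mul(Add(Mul(-131, Pow(Add(163, 132), -1)), Add(-223, Mul(-81, 200, 213))), Add(10274, -20238)) = Mul(Add(Mul(-131, Pow(295, -1)), Add(-223, -3450600)), -9964) = Mul(Add(Mul(-131, Rational(1, 295)), -3450823), -9964) = Mul(Add(Rational(-131, 295), -3450823), -9964) = Mul(Rational(-1017992916, 295), -9964) = Rational(10143281415024, 295)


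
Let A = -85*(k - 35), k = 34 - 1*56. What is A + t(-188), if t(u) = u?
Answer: 4657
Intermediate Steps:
k = -22 (k = 34 - 56 = -22)
A = 4845 (A = -85*(-22 - 35) = -85*(-57) = 4845)
A + t(-188) = 4845 - 188 = 4657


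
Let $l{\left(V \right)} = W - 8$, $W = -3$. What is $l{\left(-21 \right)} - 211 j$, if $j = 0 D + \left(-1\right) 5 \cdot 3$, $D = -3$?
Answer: $3154$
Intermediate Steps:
$l{\left(V \right)} = -11$ ($l{\left(V \right)} = -3 - 8 = -11$)
$j = -15$ ($j = 0 \left(-3\right) + \left(-1\right) 5 \cdot 3 = 0 - 15 = -15$)
$l{\left(-21 \right)} - 211 j = -11 - -3165 = -11 + 3165 = 3154$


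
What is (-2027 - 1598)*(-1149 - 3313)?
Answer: 16174750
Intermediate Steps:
(-2027 - 1598)*(-1149 - 3313) = -3625*(-4462) = 16174750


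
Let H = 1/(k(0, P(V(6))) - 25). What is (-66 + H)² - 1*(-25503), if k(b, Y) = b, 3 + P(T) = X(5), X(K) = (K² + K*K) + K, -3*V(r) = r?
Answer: 18665176/625 ≈ 29864.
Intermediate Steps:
V(r) = -r/3
X(K) = K + 2*K² (X(K) = (K² + K²) + K = 2*K² + K = K + 2*K²)
P(T) = 52 (P(T) = -3 + 5*(1 + 2*5) = -3 + 5*(1 + 10) = -3 + 5*11 = -3 + 55 = 52)
H = -1/25 (H = 1/(0 - 25) = 1/(-25) = -1/25 ≈ -0.040000)
(-66 + H)² - 1*(-25503) = (-66 - 1/25)² - 1*(-25503) = (-1651/25)² + 25503 = 2725801/625 + 25503 = 18665176/625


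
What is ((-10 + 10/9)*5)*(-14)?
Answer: 5600/9 ≈ 622.22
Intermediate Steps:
((-10 + 10/9)*5)*(-14) = -80/9*5*(-14) = -400/9*(-14) = 5600/9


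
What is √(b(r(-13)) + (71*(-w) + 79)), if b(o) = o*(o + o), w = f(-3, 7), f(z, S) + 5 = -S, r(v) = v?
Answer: 3*√141 ≈ 35.623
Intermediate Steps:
f(z, S) = -5 - S
w = -12 (w = -5 - 1*7 = -5 - 7 = -12)
b(o) = 2*o² (b(o) = o*(2*o) = 2*o²)
√(b(r(-13)) + (71*(-w) + 79)) = √(2*(-13)² + (71*(-1*(-12)) + 79)) = √(2*169 + (71*12 + 79)) = √(338 + (852 + 79)) = √(338 + 931) = √1269 = 3*√141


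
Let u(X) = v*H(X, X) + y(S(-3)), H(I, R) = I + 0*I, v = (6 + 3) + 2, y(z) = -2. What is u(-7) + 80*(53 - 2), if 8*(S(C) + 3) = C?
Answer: 4001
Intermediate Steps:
S(C) = -3 + C/8
v = 11 (v = 9 + 2 = 11)
H(I, R) = I (H(I, R) = I + 0 = I)
u(X) = -2 + 11*X (u(X) = 11*X - 2 = -2 + 11*X)
u(-7) + 80*(53 - 2) = (-2 + 11*(-7)) + 80*(53 - 2) = (-2 - 77) + 80*51 = -79 + 4080 = 4001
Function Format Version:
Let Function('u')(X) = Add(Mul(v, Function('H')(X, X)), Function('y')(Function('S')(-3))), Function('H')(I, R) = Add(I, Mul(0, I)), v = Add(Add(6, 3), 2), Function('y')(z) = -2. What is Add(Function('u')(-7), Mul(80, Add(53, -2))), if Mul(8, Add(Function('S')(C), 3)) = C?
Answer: 4001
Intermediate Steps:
Function('S')(C) = Add(-3, Mul(Rational(1, 8), C))
v = 11 (v = Add(9, 2) = 11)
Function('H')(I, R) = I (Function('H')(I, R) = Add(I, 0) = I)
Function('u')(X) = Add(-2, Mul(11, X)) (Function('u')(X) = Add(Mul(11, X), -2) = Add(-2, Mul(11, X)))
Add(Function('u')(-7), Mul(80, Add(53, -2))) = Add(Add(-2, Mul(11, -7)), Mul(80, Add(53, -2))) = Add(Add(-2, -77), Mul(80, 51)) = Add(-79, 4080) = 4001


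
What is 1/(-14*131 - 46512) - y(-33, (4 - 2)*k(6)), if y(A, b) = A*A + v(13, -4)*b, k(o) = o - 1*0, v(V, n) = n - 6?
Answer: -46847275/48346 ≈ -969.00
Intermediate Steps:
v(V, n) = -6 + n
k(o) = o (k(o) = o + 0 = o)
y(A, b) = A² - 10*b (y(A, b) = A*A + (-6 - 4)*b = A² - 10*b)
1/(-14*131 - 46512) - y(-33, (4 - 2)*k(6)) = 1/(-14*131 - 46512) - ((-33)² - 10*(4 - 2)*6) = 1/(-1834 - 46512) - (1089 - 20*6) = 1/(-48346) - (1089 - 10*12) = -1/48346 - (1089 - 120) = -1/48346 - 1*969 = -1/48346 - 969 = -46847275/48346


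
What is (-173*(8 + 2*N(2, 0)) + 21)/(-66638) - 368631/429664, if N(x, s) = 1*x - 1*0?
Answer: -11840936529/14315974816 ≈ -0.82711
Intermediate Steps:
N(x, s) = x (N(x, s) = x + 0 = x)
(-173*(8 + 2*N(2, 0)) + 21)/(-66638) - 368631/429664 = (-173*(8 + 2*2) + 21)/(-66638) - 368631/429664 = (-173*(8 + 4) + 21)*(-1/66638) - 368631*1/429664 = (-173*12 + 21)*(-1/66638) - 368631/429664 = (-2076 + 21)*(-1/66638) - 368631/429664 = -2055*(-1/66638) - 368631/429664 = 2055/66638 - 368631/429664 = -11840936529/14315974816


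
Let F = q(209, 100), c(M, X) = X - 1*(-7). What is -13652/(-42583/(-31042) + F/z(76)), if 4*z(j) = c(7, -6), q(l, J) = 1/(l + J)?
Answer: -130949683656/13282315 ≈ -9859.0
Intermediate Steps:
q(l, J) = 1/(J + l)
c(M, X) = 7 + X (c(M, X) = X + 7 = 7 + X)
z(j) = ¼ (z(j) = (7 - 6)/4 = (¼)*1 = ¼)
F = 1/309 (F = 1/(100 + 209) = 1/309 ≈ 0.0032362)
-13652/(-42583/(-31042) + F/z(76)) = -13652/(-42583/(-31042) + 1/(309*(¼))) = -13652/(-42583*(-1/31042) + (1/309)*4) = -13652/(42583/31042 + 4/309) = -13652/13282315/9591978 = -13652*9591978/13282315 = -130949683656/13282315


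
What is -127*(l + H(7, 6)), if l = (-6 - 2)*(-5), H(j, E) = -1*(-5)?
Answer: -5715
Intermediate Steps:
H(j, E) = 5
l = 40 (l = -8*(-5) = 40)
-127*(l + H(7, 6)) = -127*(40 + 5) = -127*45 = -5715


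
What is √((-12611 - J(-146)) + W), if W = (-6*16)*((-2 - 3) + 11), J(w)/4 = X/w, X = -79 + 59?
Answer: I*√70276443/73 ≈ 114.84*I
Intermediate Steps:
X = -20
J(w) = -80/w (J(w) = 4*(-20/w) = -80/w)
W = -576 (W = -96*(-5 + 11) = -96*6 = -576)
√((-12611 - J(-146)) + W) = √((-12611 - (-80)/(-146)) - 576) = √((-12611 - (-80)*(-1)/146) - 576) = √((-12611 - 1*40/73) - 576) = √((-12611 - 40/73) - 576) = √(-920643/73 - 576) = √(-962691/73) = I*√70276443/73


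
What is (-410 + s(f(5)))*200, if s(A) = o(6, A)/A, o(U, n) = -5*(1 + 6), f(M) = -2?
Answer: -78500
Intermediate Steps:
o(U, n) = -35 (o(U, n) = -5*7 = -35)
s(A) = -35/A
(-410 + s(f(5)))*200 = (-410 - 35/(-2))*200 = (-410 - 35*(-½))*200 = (-410 + 35/2)*200 = -785/2*200 = -78500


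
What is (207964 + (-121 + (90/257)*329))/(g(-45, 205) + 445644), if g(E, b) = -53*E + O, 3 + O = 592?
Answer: 53445261/115294826 ≈ 0.46355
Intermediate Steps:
O = 589 (O = -3 + 592 = 589)
g(E, b) = 589 - 53*E (g(E, b) = -53*E + 589 = 589 - 53*E)
(207964 + (-121 + (90/257)*329))/(g(-45, 205) + 445644) = (207964 + (-121 + (90/257)*329))/((589 - 53*(-45)) + 445644) = (207964 + (-121 + (90*(1/257))*329))/((589 + 2385) + 445644) = (207964 + (-121 + (90/257)*329))/(2974 + 445644) = (207964 + (-121 + 29610/257))/448618 = (207964 - 1487/257)*(1/448618) = (53445261/257)*(1/448618) = 53445261/115294826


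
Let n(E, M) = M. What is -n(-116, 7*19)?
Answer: -133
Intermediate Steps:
-n(-116, 7*19) = -7*19 = -1*133 = -133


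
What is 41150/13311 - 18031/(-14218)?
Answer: 825081341/189255798 ≈ 4.3596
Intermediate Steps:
41150/13311 - 18031/(-14218) = 41150*(1/13311) - 18031*(-1/14218) = 41150/13311 + 18031/14218 = 825081341/189255798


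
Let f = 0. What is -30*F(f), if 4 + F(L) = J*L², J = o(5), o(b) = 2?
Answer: 120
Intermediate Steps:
J = 2
F(L) = -4 + 2*L²
-30*F(f) = -30*(-4 + 2*0²) = -30*(-4 + 2*0) = -30*(-4 + 0) = -30*(-4) = 120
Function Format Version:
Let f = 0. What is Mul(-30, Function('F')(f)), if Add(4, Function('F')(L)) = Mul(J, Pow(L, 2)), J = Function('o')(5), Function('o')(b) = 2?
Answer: 120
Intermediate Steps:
J = 2
Function('F')(L) = Add(-4, Mul(2, Pow(L, 2)))
Mul(-30, Function('F')(f)) = Mul(-30, Add(-4, Mul(2, Pow(0, 2)))) = Mul(-30, Add(-4, Mul(2, 0))) = Mul(-30, Add(-4, 0)) = Mul(-30, -4) = 120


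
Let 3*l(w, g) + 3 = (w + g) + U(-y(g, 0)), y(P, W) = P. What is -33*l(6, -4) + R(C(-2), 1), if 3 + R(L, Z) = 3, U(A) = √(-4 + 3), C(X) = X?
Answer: 11 - 11*I ≈ 11.0 - 11.0*I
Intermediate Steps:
U(A) = I (U(A) = √(-1) = I)
R(L, Z) = 0 (R(L, Z) = -3 + 3 = 0)
l(w, g) = -1 + I/3 + g/3 + w/3 (l(w, g) = -1 + ((w + g) + I)/3 = -1 + ((g + w) + I)/3 = -1 + (I + g + w)/3 = -1 + (I/3 + g/3 + w/3) = -1 + I/3 + g/3 + w/3)
-33*l(6, -4) + R(C(-2), 1) = -33*(-1 + I/3 + (⅓)*(-4) + (⅓)*6) + 0 = -33*(-1 + I/3 - 4/3 + 2) + 0 = -33*(-⅓ + I/3) + 0 = (11 - 11*I) + 0 = 11 - 11*I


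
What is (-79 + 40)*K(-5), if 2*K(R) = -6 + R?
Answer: 429/2 ≈ 214.50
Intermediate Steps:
K(R) = -3 + R/2 (K(R) = (-6 + R)/2 = -3 + R/2)
(-79 + 40)*K(-5) = (-79 + 40)*(-3 + (½)*(-5)) = -39*(-3 - 5/2) = -39*(-11/2) = 429/2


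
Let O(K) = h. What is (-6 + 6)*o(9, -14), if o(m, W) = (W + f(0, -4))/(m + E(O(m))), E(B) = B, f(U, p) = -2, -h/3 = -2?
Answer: 0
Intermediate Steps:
h = 6 (h = -3*(-2) = 6)
O(K) = 6
o(m, W) = (-2 + W)/(6 + m) (o(m, W) = (W - 2)/(m + 6) = (-2 + W)/(6 + m))
(-6 + 6)*o(9, -14) = (-6 + 6)*((-2 - 14)/(6 + 9)) = 0*(-16/15) = 0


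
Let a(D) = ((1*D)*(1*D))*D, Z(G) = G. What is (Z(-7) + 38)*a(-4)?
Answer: -1984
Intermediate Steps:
a(D) = D**3 (a(D) = (D*D)*D = D**2*D = D**3)
(Z(-7) + 38)*a(-4) = (-7 + 38)*(-4)**3 = 31*(-64) = -1984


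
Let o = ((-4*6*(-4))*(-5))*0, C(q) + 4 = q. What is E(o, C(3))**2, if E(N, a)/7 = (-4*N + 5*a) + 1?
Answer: 784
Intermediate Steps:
C(q) = -4 + q
o = 0 (o = (-24*(-4)*(-5))*0 = (96*(-5))*0 = -480*0 = 0)
E(N, a) = 7 - 28*N + 35*a (E(N, a) = 7*((-4*N + 5*a) + 1) = 7*(1 - 4*N + 5*a) = 7 - 28*N + 35*a)
E(o, C(3))**2 = (7 - 28*0 + 35*(-4 + 3))**2 = (7 + 0 + 35*(-1))**2 = (7 + 0 - 35)**2 = (-28)**2 = 784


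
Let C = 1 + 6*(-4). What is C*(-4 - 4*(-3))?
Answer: -184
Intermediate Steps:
C = -23 (C = 1 - 24 = -23)
C*(-4 - 4*(-3)) = -23*(-4 - 4*(-3)) = -23*(-4 + 12) = -23*8 = -184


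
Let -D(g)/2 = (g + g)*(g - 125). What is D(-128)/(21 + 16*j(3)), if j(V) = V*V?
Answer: -11776/15 ≈ -785.07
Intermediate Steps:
j(V) = V²
D(g) = -4*g*(-125 + g) (D(g) = -2*(g + g)*(g - 125) = -2*2*g*(-125 + g) = -4*g*(-125 + g))
D(-128)/(21 + 16*j(3)) = (4*(-128)*(125 - 1*(-128)))/(21 + 16*3²) = (4*(-128)*(125 + 128))/(21 + 16*9) = (4*(-128)*253)/(21 + 144) = -129536/165 = -129536*1/165 = -11776/15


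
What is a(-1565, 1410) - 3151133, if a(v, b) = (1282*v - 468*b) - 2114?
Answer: -5819457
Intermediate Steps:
a(v, b) = -2114 - 468*b + 1282*v (a(v, b) = (-468*b + 1282*v) - 2114 = -2114 - 468*b + 1282*v)
a(-1565, 1410) - 3151133 = (-2114 - 468*1410 + 1282*(-1565)) - 3151133 = (-2114 - 659880 - 2006330) - 3151133 = -2668324 - 3151133 = -5819457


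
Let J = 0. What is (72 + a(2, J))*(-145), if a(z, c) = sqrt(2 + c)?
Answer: -10440 - 145*sqrt(2) ≈ -10645.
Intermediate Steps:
(72 + a(2, J))*(-145) = (72 + sqrt(2 + 0))*(-145) = (72 + sqrt(2))*(-145) = -10440 - 145*sqrt(2)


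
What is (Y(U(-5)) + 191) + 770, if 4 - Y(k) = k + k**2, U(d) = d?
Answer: 945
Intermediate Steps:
Y(k) = 4 - k - k**2 (Y(k) = 4 - (k + k**2) = 4 + (-k - k**2) = 4 - k - k**2)
(Y(U(-5)) + 191) + 770 = ((4 - 1*(-5) - 1*(-5)**2) + 191) + 770 = ((4 + 5 - 1*25) + 191) + 770 = ((4 + 5 - 25) + 191) + 770 = (-16 + 191) + 770 = 175 + 770 = 945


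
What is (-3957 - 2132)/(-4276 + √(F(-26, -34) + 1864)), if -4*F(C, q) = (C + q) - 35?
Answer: 104146256/73129153 + 36534*√839/73129153 ≈ 1.4386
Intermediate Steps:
F(C, q) = 35/4 - C/4 - q/4 (F(C, q) = -((C + q) - 35)/4 = -(-35 + C + q)/4 = 35/4 - C/4 - q/4)
(-3957 - 2132)/(-4276 + √(F(-26, -34) + 1864)) = (-3957 - 2132)/(-4276 + √((35/4 - ¼*(-26) - ¼*(-34)) + 1864)) = -6089/(-4276 + √((35/4 + 13/2 + 17/2) + 1864)) = -6089/(-4276 + √(95/4 + 1864)) = -6089/(-4276 + √(7551/4)) = -6089/(-4276 + 3*√839/2)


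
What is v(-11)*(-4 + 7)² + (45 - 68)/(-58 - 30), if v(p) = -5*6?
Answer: -23737/88 ≈ -269.74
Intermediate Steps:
v(p) = -30
v(-11)*(-4 + 7)² + (45 - 68)/(-58 - 30) = -30*(-4 + 7)² + (45 - 68)/(-58 - 30) = -30*3² - 23/(-88) = -30*9 - 23*(-1/88) = -270 + 23/88 = -23737/88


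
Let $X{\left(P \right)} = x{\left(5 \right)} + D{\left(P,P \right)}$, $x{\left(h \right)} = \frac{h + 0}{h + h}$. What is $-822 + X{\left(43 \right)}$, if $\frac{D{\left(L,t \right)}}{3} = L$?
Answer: $- \frac{1385}{2} \approx -692.5$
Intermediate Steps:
$x{\left(h \right)} = \frac{1}{2}$ ($x{\left(h \right)} = \frac{h}{2 h} = h \frac{1}{2 h} = \frac{1}{2}$)
$D{\left(L,t \right)} = 3 L$
$X{\left(P \right)} = \frac{1}{2} + 3 P$
$-822 + X{\left(43 \right)} = -822 + \left(\frac{1}{2} + 3 \cdot 43\right) = -822 + \left(\frac{1}{2} + 129\right) = -822 + \frac{259}{2} = - \frac{1385}{2}$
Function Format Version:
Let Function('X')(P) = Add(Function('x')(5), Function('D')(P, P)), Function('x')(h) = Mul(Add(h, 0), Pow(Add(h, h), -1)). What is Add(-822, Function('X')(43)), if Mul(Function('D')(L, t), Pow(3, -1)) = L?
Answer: Rational(-1385, 2) ≈ -692.50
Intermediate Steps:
Function('x')(h) = Rational(1, 2) (Function('x')(h) = Mul(h, Pow(Mul(2, h), -1)) = Mul(h, Mul(Rational(1, 2), Pow(h, -1))) = Rational(1, 2))
Function('D')(L, t) = Mul(3, L)
Function('X')(P) = Add(Rational(1, 2), Mul(3, P))
Add(-822, Function('X')(43)) = Add(-822, Add(Rational(1, 2), Mul(3, 43))) = Add(-822, Add(Rational(1, 2), 129)) = Add(-822, Rational(259, 2)) = Rational(-1385, 2)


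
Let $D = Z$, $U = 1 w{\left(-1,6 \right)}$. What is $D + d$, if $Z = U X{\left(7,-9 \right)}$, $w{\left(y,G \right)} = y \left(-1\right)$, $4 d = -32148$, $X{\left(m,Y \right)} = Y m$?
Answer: $-8100$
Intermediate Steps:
$d = -8037$ ($d = \frac{1}{4} \left(-32148\right) = -8037$)
$w{\left(y,G \right)} = - y$
$U = 1$ ($U = 1 \left(\left(-1\right) \left(-1\right)\right) = 1 \cdot 1 = 1$)
$Z = -63$ ($Z = 1 \left(\left(-9\right) 7\right) = 1 \left(-63\right) = -63$)
$D = -63$
$D + d = -63 - 8037 = -8100$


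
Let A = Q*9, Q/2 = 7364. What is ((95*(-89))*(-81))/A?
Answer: 76095/14728 ≈ 5.1667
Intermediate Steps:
Q = 14728 (Q = 2*7364 = 14728)
A = 132552 (A = 14728*9 = 132552)
((95*(-89))*(-81))/A = ((95*(-89))*(-81))/132552 = -8455*(-81)*(1/132552) = 684855*(1/132552) = 76095/14728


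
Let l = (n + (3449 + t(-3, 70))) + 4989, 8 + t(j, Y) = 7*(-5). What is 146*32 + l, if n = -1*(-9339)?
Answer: 22406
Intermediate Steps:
n = 9339
t(j, Y) = -43 (t(j, Y) = -8 + 7*(-5) = -8 - 35 = -43)
l = 17734 (l = (9339 + (3449 - 43)) + 4989 = (9339 + 3406) + 4989 = 12745 + 4989 = 17734)
146*32 + l = 146*32 + 17734 = 4672 + 17734 = 22406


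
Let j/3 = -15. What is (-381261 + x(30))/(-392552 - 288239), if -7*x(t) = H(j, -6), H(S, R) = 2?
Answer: 2668829/4765537 ≈ 0.56003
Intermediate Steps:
j = -45 (j = 3*(-15) = -45)
x(t) = -2/7 (x(t) = -⅐*2 = -2/7)
(-381261 + x(30))/(-392552 - 288239) = (-381261 - 2/7)/(-392552 - 288239) = -2668829/7/(-680791) = -2668829/7*(-1/680791) = 2668829/4765537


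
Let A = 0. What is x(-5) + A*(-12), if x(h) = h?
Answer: -5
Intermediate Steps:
x(-5) + A*(-12) = -5 + 0*(-12) = -5 + 0 = -5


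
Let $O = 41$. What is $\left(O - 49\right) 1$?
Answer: $-8$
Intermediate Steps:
$\left(O - 49\right) 1 = \left(41 - 49\right) 1 = \left(-8\right) 1 = -8$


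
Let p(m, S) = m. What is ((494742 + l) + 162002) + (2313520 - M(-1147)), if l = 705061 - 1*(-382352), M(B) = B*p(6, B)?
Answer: 4064559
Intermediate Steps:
M(B) = 6*B (M(B) = B*6 = 6*B)
l = 1087413 (l = 705061 + 382352 = 1087413)
((494742 + l) + 162002) + (2313520 - M(-1147)) = ((494742 + 1087413) + 162002) + (2313520 - 6*(-1147)) = (1582155 + 162002) + (2313520 - 1*(-6882)) = 1744157 + (2313520 + 6882) = 1744157 + 2320402 = 4064559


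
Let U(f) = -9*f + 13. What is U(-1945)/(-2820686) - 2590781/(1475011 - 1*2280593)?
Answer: 3646833755145/1136146934626 ≈ 3.2098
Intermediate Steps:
U(f) = 13 - 9*f
U(-1945)/(-2820686) - 2590781/(1475011 - 1*2280593) = (13 - 9*(-1945))/(-2820686) - 2590781/(1475011 - 1*2280593) = (13 + 17505)*(-1/2820686) - 2590781/(1475011 - 2280593) = 17518*(-1/2820686) - 2590781/(-805582) = -8759/1410343 - 2590781*(-1/805582) = -8759/1410343 + 2590781/805582 = 3646833755145/1136146934626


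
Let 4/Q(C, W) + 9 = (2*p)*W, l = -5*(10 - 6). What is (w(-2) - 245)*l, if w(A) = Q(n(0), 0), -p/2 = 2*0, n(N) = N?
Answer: 44180/9 ≈ 4908.9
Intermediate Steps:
l = -20 (l = -5*4 = -20)
p = 0 (p = -4*0 = -2*0 = 0)
Q(C, W) = -4/9 (Q(C, W) = 4/(-9 + (2*0)*W) = 4/(-9 + 0*W) = 4/(-9 + 0) = 4/(-9) = 4*(-1/9) = -4/9)
w(A) = -4/9
(w(-2) - 245)*l = (-4/9 - 245)*(-20) = -2209/9*(-20) = 44180/9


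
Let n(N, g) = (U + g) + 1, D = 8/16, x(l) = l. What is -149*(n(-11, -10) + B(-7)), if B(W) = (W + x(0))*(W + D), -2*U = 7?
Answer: -4917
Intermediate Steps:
U = -7/2 (U = -½*7 = -7/2 ≈ -3.5000)
D = ½ (D = 8*(1/16) = ½ ≈ 0.50000)
B(W) = W*(½ + W) (B(W) = (W + 0)*(W + ½) = W*(½ + W))
n(N, g) = -5/2 + g (n(N, g) = (-7/2 + g) + 1 = -5/2 + g)
-149*(n(-11, -10) + B(-7)) = -149*((-5/2 - 10) - 7*(½ - 7)) = -149*(-25/2 - 7*(-13/2)) = -149*(-25/2 + 91/2) = -149*33 = -4917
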